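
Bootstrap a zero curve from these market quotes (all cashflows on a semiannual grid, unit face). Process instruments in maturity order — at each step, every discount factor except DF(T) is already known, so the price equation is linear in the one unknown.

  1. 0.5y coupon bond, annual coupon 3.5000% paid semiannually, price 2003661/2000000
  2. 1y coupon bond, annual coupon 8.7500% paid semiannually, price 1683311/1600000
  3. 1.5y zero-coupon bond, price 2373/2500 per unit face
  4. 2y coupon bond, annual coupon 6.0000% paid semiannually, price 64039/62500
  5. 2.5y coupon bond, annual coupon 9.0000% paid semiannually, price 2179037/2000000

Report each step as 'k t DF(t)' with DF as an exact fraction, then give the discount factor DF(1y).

step 1 [0.5y] bond c/2=7/400: DF=(2003661/2000000 − 7/400·(0))/(1+7/400) = 4923/5000 ≈ 0.984600
step 2 [1y] bond c/2=7/160: DF=(1683311/1600000 − 7/160·(0.984600))/(1+7/160) = 9667/10000 ≈ 0.966700
step 3 [1.5y] zero: DF = P = 2373/2500 ≈ 0.949200
step 4 [2y] bond c/2=3/100: DF=(64039/62500 − 3/100·(0.984600+0.966700+0.949200))/(1+3/100) = 9103/10000 ≈ 0.910300
step 5 [2.5y] bond c/2=9/200: DF=(2179037/2000000 − 9/200·(0.984600+0.966700+0.949200+0.910300))/(1+9/200) = 1757/2000 ≈ 0.878500

1 1/2 4923/5000
2 1 9667/10000
3 3/2 2373/2500
4 2 9103/10000
5 5/2 1757/2000
DF(1y) = 9667/10000 ≈ 0.966700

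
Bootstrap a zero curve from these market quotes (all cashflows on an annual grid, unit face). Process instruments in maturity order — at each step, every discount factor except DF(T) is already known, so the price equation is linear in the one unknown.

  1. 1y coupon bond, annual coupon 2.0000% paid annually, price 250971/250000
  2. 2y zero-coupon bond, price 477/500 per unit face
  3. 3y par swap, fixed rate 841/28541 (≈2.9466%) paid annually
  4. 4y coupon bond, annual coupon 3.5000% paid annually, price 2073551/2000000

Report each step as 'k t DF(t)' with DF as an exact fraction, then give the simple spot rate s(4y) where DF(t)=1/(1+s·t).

step 1 [1y] bond c/1=1/50: DF=(250971/250000 − 1/50·(0))/(1+1/50) = 4921/5000 ≈ 0.984200
step 2 [2y] zero: DF = P = 477/500 ≈ 0.954000
step 3 [3y] swap r/1=841/28541: DF=(1 − 841/28541·(0.984200+0.954000))/(1+841/28541) = 9159/10000 ≈ 0.915900
step 4 [4y] bond c/1=7/200: DF=(2073551/2000000 − 7/200·(0.984200+0.954000+0.915900))/(1+7/200) = 2263/2500 ≈ 0.905200

1 1 4921/5000
2 2 477/500
3 3 9159/10000
4 4 2263/2500
s(4y) = (1/(2263/2500) − 1)/(4) = 237/9052 ≈ 2.6182%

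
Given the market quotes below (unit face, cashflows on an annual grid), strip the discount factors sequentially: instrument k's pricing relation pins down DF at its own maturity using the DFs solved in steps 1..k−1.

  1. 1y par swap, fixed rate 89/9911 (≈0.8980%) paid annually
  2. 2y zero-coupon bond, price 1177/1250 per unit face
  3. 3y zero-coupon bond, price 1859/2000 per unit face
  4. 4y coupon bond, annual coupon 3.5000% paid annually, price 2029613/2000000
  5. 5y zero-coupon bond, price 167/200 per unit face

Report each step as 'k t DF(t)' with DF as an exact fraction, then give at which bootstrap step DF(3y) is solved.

1 1 9911/10000
2 2 1177/1250
3 3 1859/2000
4 4 8837/10000
5 5 167/200
DF(3y) is solved at step 3

step 1 [1y] swap r/1=89/9911: DF=(1 − 89/9911·(0))/(1+89/9911) = 9911/10000 ≈ 0.991100
step 2 [2y] zero: DF = P = 1177/1250 ≈ 0.941600
step 3 [3y] zero: DF = P = 1859/2000 ≈ 0.929500
step 4 [4y] bond c/1=7/200: DF=(2029613/2000000 − 7/200·(0.991100+0.941600+0.929500))/(1+7/200) = 8837/10000 ≈ 0.883700
step 5 [5y] zero: DF = P = 167/200 ≈ 0.835000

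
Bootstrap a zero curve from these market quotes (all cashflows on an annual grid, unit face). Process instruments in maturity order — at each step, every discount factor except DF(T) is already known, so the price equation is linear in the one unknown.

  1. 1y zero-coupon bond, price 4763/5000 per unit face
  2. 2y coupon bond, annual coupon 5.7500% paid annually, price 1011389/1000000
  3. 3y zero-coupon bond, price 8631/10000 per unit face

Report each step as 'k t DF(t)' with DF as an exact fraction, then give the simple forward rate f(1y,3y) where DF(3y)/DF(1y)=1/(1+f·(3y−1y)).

step 1 [1y] zero: DF = P = 4763/5000 ≈ 0.952600
step 2 [2y] bond c/1=23/400: DF=(1011389/1000000 − 23/400·(0.952600))/(1+23/400) = 4523/5000 ≈ 0.904600
step 3 [3y] zero: DF = P = 8631/10000 ≈ 0.863100

1 1 4763/5000
2 2 4523/5000
3 3 8631/10000
f(1y,3y) = ((4763/5000)/(8631/10000) − 1)/(2) = 895/17262 ≈ 5.1848%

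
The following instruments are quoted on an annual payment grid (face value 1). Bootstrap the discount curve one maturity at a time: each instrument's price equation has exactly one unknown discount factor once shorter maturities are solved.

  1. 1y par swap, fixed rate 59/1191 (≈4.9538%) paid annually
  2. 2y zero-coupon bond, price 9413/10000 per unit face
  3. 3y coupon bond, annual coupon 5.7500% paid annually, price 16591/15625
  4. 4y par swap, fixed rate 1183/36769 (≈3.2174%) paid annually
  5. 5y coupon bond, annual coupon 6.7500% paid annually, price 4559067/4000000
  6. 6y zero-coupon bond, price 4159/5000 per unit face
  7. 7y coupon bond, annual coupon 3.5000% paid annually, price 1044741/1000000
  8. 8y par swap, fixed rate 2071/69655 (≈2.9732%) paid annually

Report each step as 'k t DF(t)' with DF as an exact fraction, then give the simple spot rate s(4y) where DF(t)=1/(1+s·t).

step 1 [1y] swap r/1=59/1191: DF=(1 − 59/1191·(0))/(1+59/1191) = 1191/1250 ≈ 0.952800
step 2 [2y] zero: DF = P = 9413/10000 ≈ 0.941300
step 3 [3y] bond c/1=23/400: DF=(16591/15625 − 23/400·(0.952800+0.941300))/(1+23/400) = 9011/10000 ≈ 0.901100
step 4 [4y] swap r/1=1183/36769: DF=(1 − 1183/36769·(0.952800+0.941300+0.901100))/(1+1183/36769) = 8817/10000 ≈ 0.881700
step 5 [5y] bond c/1=27/400: DF=(4559067/4000000 − 27/400·(0.952800+0.941300+0.901100+0.881700))/(1+27/400) = 522/625 ≈ 0.835200
step 6 [6y] zero: DF = P = 4159/5000 ≈ 0.831800
step 7 [7y] bond c/1=7/200: DF=(1044741/1000000 − 7/200·(0.952800+0.941300+0.901100+0.881700+0.835200+0.831800))/(1+7/200) = 8287/10000 ≈ 0.828700
step 8 [8y] swap r/1=2071/69655: DF=(1 − 2071/69655·(0.952800+0.941300+0.901100+0.881700+0.835200+0.831800+0.828700))/(1+2071/69655) = 7929/10000 ≈ 0.792900

1 1 1191/1250
2 2 9413/10000
3 3 9011/10000
4 4 8817/10000
5 5 522/625
6 6 4159/5000
7 7 8287/10000
8 8 7929/10000
s(4y) = (1/(8817/10000) − 1)/(4) = 1183/35268 ≈ 3.3543%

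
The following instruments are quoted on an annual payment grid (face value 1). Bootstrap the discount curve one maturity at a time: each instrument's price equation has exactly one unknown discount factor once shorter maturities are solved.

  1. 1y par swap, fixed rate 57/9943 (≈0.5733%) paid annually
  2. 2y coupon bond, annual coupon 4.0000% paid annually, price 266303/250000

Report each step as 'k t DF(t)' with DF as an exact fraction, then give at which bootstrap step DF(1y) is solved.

step 1 [1y] swap r/1=57/9943: DF=(1 − 57/9943·(0))/(1+57/9943) = 9943/10000 ≈ 0.994300
step 2 [2y] bond c/1=1/25: DF=(266303/250000 − 1/25·(0.994300))/(1+1/25) = 493/500 ≈ 0.986000

1 1 9943/10000
2 2 493/500
DF(1y) is solved at step 1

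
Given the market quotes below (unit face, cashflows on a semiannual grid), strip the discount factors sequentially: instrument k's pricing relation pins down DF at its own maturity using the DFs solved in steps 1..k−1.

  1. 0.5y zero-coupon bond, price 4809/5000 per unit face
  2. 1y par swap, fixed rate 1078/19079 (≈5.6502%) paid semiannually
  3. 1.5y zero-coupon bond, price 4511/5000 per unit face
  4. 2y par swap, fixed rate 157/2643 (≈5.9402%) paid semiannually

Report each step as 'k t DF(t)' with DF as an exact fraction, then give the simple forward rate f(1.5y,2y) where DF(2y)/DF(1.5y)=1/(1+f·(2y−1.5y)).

step 1 [0.5y] zero: DF = P = 4809/5000 ≈ 0.961800
step 2 [1y] swap r/2=539/19079: DF=(1 − 539/19079·(0.961800))/(1+539/19079) = 9461/10000 ≈ 0.946100
step 3 [1.5y] zero: DF = P = 4511/5000 ≈ 0.902200
step 4 [2y] swap r/2=157/5286: DF=(1 − 157/5286·(0.961800+0.946100+0.902200))/(1+157/5286) = 8901/10000 ≈ 0.890100

1 1/2 4809/5000
2 1 9461/10000
3 3/2 4511/5000
4 2 8901/10000
f(1.5y,2y) = ((4511/5000)/(8901/10000) − 1)/(1/2) = 242/8901 ≈ 2.7188%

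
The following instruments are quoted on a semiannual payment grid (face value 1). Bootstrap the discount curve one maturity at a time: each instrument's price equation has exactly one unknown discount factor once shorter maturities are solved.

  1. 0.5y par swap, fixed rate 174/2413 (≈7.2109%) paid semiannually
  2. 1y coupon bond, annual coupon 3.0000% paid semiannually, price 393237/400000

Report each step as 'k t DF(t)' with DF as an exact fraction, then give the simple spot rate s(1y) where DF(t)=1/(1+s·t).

1 1/2 2413/2500
2 1 9543/10000
s(1y) = (1/(9543/10000) − 1)/(1) = 457/9543 ≈ 4.7889%

step 1 [0.5y] swap r/2=87/2413: DF=(1 − 87/2413·(0))/(1+87/2413) = 2413/2500 ≈ 0.965200
step 2 [1y] bond c/2=3/200: DF=(393237/400000 − 3/200·(0.965200))/(1+3/200) = 9543/10000 ≈ 0.954300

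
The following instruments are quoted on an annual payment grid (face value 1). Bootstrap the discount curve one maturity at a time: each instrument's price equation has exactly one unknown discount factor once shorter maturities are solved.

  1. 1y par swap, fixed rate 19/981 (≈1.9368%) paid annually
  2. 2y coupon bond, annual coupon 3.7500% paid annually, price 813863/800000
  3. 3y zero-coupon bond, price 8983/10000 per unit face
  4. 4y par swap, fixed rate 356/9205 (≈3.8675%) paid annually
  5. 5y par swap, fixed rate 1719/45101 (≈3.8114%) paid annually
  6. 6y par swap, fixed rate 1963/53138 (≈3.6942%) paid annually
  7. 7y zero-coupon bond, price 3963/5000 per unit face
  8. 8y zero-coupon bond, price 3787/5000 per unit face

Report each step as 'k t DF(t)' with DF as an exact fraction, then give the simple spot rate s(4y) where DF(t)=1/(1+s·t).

step 1 [1y] swap r/1=19/981: DF=(1 − 19/981·(0))/(1+19/981) = 981/1000 ≈ 0.981000
step 2 [2y] bond c/1=3/80: DF=(813863/800000 − 3/80·(0.981000))/(1+3/80) = 9451/10000 ≈ 0.945100
step 3 [3y] zero: DF = P = 8983/10000 ≈ 0.898300
step 4 [4y] swap r/1=356/9205: DF=(1 − 356/9205·(0.981000+0.945100+0.898300))/(1+356/9205) = 536/625 ≈ 0.857600
step 5 [5y] swap r/1=1719/45101: DF=(1 − 1719/45101·(0.981000+0.945100+0.898300+0.857600))/(1+1719/45101) = 8281/10000 ≈ 0.828100
step 6 [6y] swap r/1=1963/53138: DF=(1 − 1963/53138·(0.981000+0.945100+0.898300+0.857600+0.828100))/(1+1963/53138) = 8037/10000 ≈ 0.803700
step 7 [7y] zero: DF = P = 3963/5000 ≈ 0.792600
step 8 [8y] zero: DF = P = 3787/5000 ≈ 0.757400

1 1 981/1000
2 2 9451/10000
3 3 8983/10000
4 4 536/625
5 5 8281/10000
6 6 8037/10000
7 7 3963/5000
8 8 3787/5000
s(4y) = (1/(536/625) − 1)/(4) = 89/2144 ≈ 4.1511%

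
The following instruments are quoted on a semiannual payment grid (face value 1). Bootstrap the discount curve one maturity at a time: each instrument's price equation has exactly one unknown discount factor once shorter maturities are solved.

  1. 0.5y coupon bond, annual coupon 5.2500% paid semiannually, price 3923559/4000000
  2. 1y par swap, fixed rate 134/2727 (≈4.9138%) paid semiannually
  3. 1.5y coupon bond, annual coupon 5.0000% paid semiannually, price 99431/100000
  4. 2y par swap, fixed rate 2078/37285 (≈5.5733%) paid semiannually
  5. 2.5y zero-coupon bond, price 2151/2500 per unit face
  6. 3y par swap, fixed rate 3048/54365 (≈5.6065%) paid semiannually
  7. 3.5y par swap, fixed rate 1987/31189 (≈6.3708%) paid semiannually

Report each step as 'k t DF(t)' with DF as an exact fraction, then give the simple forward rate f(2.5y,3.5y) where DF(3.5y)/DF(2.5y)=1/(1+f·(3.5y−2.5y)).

step 1 [0.5y] bond c/2=21/800: DF=(3923559/4000000 − 21/800·(0))/(1+21/800) = 4779/5000 ≈ 0.955800
step 2 [1y] swap r/2=67/2727: DF=(1 − 67/2727·(0.955800))/(1+67/2727) = 9531/10000 ≈ 0.953100
step 3 [1.5y] bond c/2=1/40: DF=(99431/100000 − 1/40·(0.955800+0.953100))/(1+1/40) = 1847/2000 ≈ 0.923500
step 4 [2y] swap r/2=1039/37285: DF=(1 − 1039/37285·(0.955800+0.953100+0.923500))/(1+1039/37285) = 8961/10000 ≈ 0.896100
step 5 [2.5y] zero: DF = P = 2151/2500 ≈ 0.860400
step 6 [3y] swap r/2=1524/54365: DF=(1 − 1524/54365·(0.955800+0.953100+0.923500+0.896100+0.860400))/(1+1524/54365) = 2119/2500 ≈ 0.847600
step 7 [3.5y] swap r/2=1987/62378: DF=(1 − 1987/62378·(0.955800+0.953100+0.923500+0.896100+0.860400+0.847600))/(1+1987/62378) = 8013/10000 ≈ 0.801300

1 1/2 4779/5000
2 1 9531/10000
3 3/2 1847/2000
4 2 8961/10000
5 5/2 2151/2500
6 3 2119/2500
7 7/2 8013/10000
f(2.5y,3.5y) = ((2151/2500)/(8013/10000) − 1)/(1) = 197/2671 ≈ 7.3755%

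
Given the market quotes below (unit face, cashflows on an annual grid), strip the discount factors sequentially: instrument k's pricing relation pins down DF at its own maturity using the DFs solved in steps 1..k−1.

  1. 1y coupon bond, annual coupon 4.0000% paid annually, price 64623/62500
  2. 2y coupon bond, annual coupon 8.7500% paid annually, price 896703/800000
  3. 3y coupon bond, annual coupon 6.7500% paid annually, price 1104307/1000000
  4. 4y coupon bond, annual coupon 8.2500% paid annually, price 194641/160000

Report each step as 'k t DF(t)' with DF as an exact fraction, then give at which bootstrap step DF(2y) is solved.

1 1 4971/5000
2 2 9507/10000
3 3 1823/2000
4 4 9061/10000
DF(2y) is solved at step 2

step 1 [1y] bond c/1=1/25: DF=(64623/62500 − 1/25·(0))/(1+1/25) = 4971/5000 ≈ 0.994200
step 2 [2y] bond c/1=7/80: DF=(896703/800000 − 7/80·(0.994200))/(1+7/80) = 9507/10000 ≈ 0.950700
step 3 [3y] bond c/1=27/400: DF=(1104307/1000000 − 27/400·(0.994200+0.950700))/(1+27/400) = 1823/2000 ≈ 0.911500
step 4 [4y] bond c/1=33/400: DF=(194641/160000 − 33/400·(0.994200+0.950700+0.911500))/(1+33/400) = 9061/10000 ≈ 0.906100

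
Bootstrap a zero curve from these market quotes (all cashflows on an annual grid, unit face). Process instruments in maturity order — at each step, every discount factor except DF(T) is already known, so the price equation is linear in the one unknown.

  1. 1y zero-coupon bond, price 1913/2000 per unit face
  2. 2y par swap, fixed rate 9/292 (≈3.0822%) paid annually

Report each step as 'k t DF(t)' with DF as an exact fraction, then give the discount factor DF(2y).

step 1 [1y] zero: DF = P = 1913/2000 ≈ 0.956500
step 2 [2y] swap r/1=9/292: DF=(1 − 9/292·(0.956500))/(1+9/292) = 1883/2000 ≈ 0.941500

1 1 1913/2000
2 2 1883/2000
DF(2y) = 1883/2000 ≈ 0.941500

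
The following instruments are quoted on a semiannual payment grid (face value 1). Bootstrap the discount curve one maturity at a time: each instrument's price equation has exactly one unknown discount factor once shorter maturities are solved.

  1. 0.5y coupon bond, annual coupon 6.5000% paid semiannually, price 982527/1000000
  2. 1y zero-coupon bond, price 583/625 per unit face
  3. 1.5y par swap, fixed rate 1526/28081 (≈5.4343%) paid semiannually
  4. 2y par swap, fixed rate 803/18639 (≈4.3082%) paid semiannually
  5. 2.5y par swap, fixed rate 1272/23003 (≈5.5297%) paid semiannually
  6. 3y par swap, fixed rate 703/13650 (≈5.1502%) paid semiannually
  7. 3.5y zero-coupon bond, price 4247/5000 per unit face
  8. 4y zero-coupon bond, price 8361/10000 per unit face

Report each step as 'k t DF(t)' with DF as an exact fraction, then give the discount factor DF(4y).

1 1/2 2379/2500
2 1 583/625
3 3/2 9237/10000
4 2 9197/10000
5 5/2 1091/1250
6 3 4297/5000
7 7/2 4247/5000
8 4 8361/10000
DF(4y) = 8361/10000 ≈ 0.836100

step 1 [0.5y] bond c/2=13/400: DF=(982527/1000000 − 13/400·(0))/(1+13/400) = 2379/2500 ≈ 0.951600
step 2 [1y] zero: DF = P = 583/625 ≈ 0.932800
step 3 [1.5y] swap r/2=763/28081: DF=(1 − 763/28081·(0.951600+0.932800))/(1+763/28081) = 9237/10000 ≈ 0.923700
step 4 [2y] swap r/2=803/37278: DF=(1 − 803/37278·(0.951600+0.932800+0.923700))/(1+803/37278) = 9197/10000 ≈ 0.919700
step 5 [2.5y] swap r/2=636/23003: DF=(1 − 636/23003·(0.951600+0.932800+0.923700+0.919700))/(1+636/23003) = 1091/1250 ≈ 0.872800
step 6 [3y] swap r/2=703/27300: DF=(1 − 703/27300·(0.951600+0.932800+0.923700+0.919700+0.872800))/(1+703/27300) = 4297/5000 ≈ 0.859400
step 7 [3.5y] zero: DF = P = 4247/5000 ≈ 0.849400
step 8 [4y] zero: DF = P = 8361/10000 ≈ 0.836100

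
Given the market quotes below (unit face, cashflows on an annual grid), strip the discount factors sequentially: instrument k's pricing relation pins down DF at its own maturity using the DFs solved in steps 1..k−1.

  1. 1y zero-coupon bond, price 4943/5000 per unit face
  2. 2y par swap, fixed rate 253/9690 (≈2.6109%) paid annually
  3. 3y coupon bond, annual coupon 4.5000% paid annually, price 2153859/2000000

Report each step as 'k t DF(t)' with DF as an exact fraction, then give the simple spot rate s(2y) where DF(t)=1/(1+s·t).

step 1 [1y] zero: DF = P = 4943/5000 ≈ 0.988600
step 2 [2y] swap r/1=253/9690: DF=(1 − 253/9690·(0.988600))/(1+253/9690) = 4747/5000 ≈ 0.949400
step 3 [3y] bond c/1=9/200: DF=(2153859/2000000 − 9/200·(0.988600+0.949400))/(1+9/200) = 9471/10000 ≈ 0.947100

1 1 4943/5000
2 2 4747/5000
3 3 9471/10000
s(2y) = (1/(4747/5000) − 1)/(2) = 253/9494 ≈ 2.6648%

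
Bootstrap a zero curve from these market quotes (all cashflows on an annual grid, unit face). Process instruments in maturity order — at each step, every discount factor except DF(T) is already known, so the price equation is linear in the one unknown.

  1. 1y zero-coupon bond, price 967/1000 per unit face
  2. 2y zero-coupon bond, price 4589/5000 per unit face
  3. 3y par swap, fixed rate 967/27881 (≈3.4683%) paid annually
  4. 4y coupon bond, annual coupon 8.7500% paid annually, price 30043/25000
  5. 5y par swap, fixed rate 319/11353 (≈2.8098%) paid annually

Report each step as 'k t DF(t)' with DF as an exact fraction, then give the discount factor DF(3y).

1 1 967/1000
2 2 4589/5000
3 3 9033/10000
4 4 8807/10000
5 5 2181/2500
DF(3y) = 9033/10000 ≈ 0.903300

step 1 [1y] zero: DF = P = 967/1000 ≈ 0.967000
step 2 [2y] zero: DF = P = 4589/5000 ≈ 0.917800
step 3 [3y] swap r/1=967/27881: DF=(1 − 967/27881·(0.967000+0.917800))/(1+967/27881) = 9033/10000 ≈ 0.903300
step 4 [4y] bond c/1=7/80: DF=(30043/25000 − 7/80·(0.967000+0.917800+0.903300))/(1+7/80) = 8807/10000 ≈ 0.880700
step 5 [5y] swap r/1=319/11353: DF=(1 − 319/11353·(0.967000+0.917800+0.903300+0.880700))/(1+319/11353) = 2181/2500 ≈ 0.872400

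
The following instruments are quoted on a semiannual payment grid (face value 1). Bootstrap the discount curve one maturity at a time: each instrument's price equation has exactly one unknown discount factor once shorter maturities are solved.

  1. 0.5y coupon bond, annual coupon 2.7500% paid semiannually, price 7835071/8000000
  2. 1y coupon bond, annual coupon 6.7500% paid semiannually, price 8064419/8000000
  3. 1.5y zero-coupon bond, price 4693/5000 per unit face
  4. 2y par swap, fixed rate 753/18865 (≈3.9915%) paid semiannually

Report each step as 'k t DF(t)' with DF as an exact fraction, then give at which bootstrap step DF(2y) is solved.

step 1 [0.5y] bond c/2=11/800: DF=(7835071/8000000 − 11/800·(0))/(1+11/800) = 9661/10000 ≈ 0.966100
step 2 [1y] bond c/2=27/800: DF=(8064419/8000000 − 27/800·(0.966100))/(1+27/800) = 2359/2500 ≈ 0.943600
step 3 [1.5y] zero: DF = P = 4693/5000 ≈ 0.938600
step 4 [2y] swap r/2=753/37730: DF=(1 − 753/37730·(0.966100+0.943600+0.938600))/(1+753/37730) = 9247/10000 ≈ 0.924700

1 1/2 9661/10000
2 1 2359/2500
3 3/2 4693/5000
4 2 9247/10000
DF(2y) is solved at step 4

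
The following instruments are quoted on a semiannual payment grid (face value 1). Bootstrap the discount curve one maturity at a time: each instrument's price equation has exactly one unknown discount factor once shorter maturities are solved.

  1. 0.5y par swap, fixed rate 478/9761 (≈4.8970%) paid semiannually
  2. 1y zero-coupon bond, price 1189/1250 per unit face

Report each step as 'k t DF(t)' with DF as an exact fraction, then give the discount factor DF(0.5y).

step 1 [0.5y] swap r/2=239/9761: DF=(1 − 239/9761·(0))/(1+239/9761) = 9761/10000 ≈ 0.976100
step 2 [1y] zero: DF = P = 1189/1250 ≈ 0.951200

1 1/2 9761/10000
2 1 1189/1250
DF(0.5y) = 9761/10000 ≈ 0.976100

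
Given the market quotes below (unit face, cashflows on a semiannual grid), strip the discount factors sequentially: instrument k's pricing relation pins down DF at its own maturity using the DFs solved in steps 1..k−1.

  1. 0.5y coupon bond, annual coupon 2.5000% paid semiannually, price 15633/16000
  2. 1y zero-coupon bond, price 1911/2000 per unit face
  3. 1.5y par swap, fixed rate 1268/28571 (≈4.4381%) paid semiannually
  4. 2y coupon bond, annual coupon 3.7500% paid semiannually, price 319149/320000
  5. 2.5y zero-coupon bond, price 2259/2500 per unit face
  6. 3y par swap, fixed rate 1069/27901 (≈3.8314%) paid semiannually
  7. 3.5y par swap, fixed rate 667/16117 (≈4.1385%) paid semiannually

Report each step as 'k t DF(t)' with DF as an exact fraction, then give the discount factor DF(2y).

step 1 [0.5y] bond c/2=1/80: DF=(15633/16000 − 1/80·(0))/(1+1/80) = 193/200 ≈ 0.965000
step 2 [1y] zero: DF = P = 1911/2000 ≈ 0.955500
step 3 [1.5y] swap r/2=634/28571: DF=(1 − 634/28571·(0.965000+0.955500))/(1+634/28571) = 4683/5000 ≈ 0.936600
step 4 [2y] bond c/2=3/160: DF=(319149/320000 − 3/160·(0.965000+0.955500+0.936600))/(1+3/160) = 579/625 ≈ 0.926400
step 5 [2.5y] zero: DF = P = 2259/2500 ≈ 0.903600
step 6 [3y] swap r/2=1069/55802: DF=(1 − 1069/55802·(0.965000+0.955500+0.936600+0.926400+0.903600))/(1+1069/55802) = 8931/10000 ≈ 0.893100
step 7 [3.5y] swap r/2=667/32234: DF=(1 − 667/32234·(0.965000+0.955500+0.936600+0.926400+0.903600+0.893100))/(1+667/32234) = 4333/5000 ≈ 0.866600

1 1/2 193/200
2 1 1911/2000
3 3/2 4683/5000
4 2 579/625
5 5/2 2259/2500
6 3 8931/10000
7 7/2 4333/5000
DF(2y) = 579/625 ≈ 0.926400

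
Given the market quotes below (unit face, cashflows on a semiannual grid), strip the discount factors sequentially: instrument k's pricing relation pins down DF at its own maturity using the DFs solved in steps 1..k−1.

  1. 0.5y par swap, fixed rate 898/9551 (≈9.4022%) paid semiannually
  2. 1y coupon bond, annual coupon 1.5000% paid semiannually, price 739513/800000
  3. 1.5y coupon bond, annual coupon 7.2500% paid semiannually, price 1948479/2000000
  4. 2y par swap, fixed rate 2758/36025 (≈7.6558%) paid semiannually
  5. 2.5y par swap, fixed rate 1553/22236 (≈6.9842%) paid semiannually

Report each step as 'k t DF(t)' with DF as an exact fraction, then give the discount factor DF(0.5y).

step 1 [0.5y] swap r/2=449/9551: DF=(1 − 449/9551·(0))/(1+449/9551) = 9551/10000 ≈ 0.955100
step 2 [1y] bond c/2=3/400: DF=(739513/800000 − 3/400·(0.955100))/(1+3/400) = 569/625 ≈ 0.910400
step 3 [1.5y] bond c/2=29/800: DF=(1948479/2000000 − 29/800·(0.955100+0.910400))/(1+29/800) = 8749/10000 ≈ 0.874900
step 4 [2y] swap r/2=1379/36025: DF=(1 − 1379/36025·(0.955100+0.910400+0.874900))/(1+1379/36025) = 8621/10000 ≈ 0.862100
step 5 [2.5y] swap r/2=1553/44472: DF=(1 − 1553/44472·(0.955100+0.910400+0.874900+0.862100))/(1+1553/44472) = 8447/10000 ≈ 0.844700

1 1/2 9551/10000
2 1 569/625
3 3/2 8749/10000
4 2 8621/10000
5 5/2 8447/10000
DF(0.5y) = 9551/10000 ≈ 0.955100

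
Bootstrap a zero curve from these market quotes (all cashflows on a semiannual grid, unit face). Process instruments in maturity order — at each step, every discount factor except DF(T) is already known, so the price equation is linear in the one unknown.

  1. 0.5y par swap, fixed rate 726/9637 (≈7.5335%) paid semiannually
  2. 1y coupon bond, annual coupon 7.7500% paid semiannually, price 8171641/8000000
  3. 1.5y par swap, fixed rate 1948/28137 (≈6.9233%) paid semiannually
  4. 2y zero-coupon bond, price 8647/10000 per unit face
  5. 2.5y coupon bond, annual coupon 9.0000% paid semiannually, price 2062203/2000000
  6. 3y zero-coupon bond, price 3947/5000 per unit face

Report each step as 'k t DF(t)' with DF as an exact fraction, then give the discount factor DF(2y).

1 1/2 9637/10000
2 1 4737/5000
3 3/2 4513/5000
4 2 8647/10000
5 5/2 8283/10000
6 3 3947/5000
DF(2y) = 8647/10000 ≈ 0.864700

step 1 [0.5y] swap r/2=363/9637: DF=(1 − 363/9637·(0))/(1+363/9637) = 9637/10000 ≈ 0.963700
step 2 [1y] bond c/2=31/800: DF=(8171641/8000000 − 31/800·(0.963700))/(1+31/800) = 4737/5000 ≈ 0.947400
step 3 [1.5y] swap r/2=974/28137: DF=(1 − 974/28137·(0.963700+0.947400))/(1+974/28137) = 4513/5000 ≈ 0.902600
step 4 [2y] zero: DF = P = 8647/10000 ≈ 0.864700
step 5 [2.5y] bond c/2=9/200: DF=(2062203/2000000 − 9/200·(0.963700+0.947400+0.902600+0.864700))/(1+9/200) = 8283/10000 ≈ 0.828300
step 6 [3y] zero: DF = P = 3947/5000 ≈ 0.789400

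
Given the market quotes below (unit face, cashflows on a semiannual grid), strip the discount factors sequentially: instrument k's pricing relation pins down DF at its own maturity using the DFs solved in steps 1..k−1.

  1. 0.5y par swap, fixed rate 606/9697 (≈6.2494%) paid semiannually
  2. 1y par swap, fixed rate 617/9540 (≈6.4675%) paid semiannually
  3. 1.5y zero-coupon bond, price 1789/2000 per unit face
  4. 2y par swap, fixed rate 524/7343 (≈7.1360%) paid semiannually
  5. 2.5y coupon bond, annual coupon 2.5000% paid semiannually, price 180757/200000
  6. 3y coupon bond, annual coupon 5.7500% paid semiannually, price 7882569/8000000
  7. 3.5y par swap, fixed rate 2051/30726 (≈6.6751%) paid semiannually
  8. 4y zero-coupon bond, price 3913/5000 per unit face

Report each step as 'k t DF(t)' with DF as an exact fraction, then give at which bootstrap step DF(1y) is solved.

step 1 [0.5y] swap r/2=303/9697: DF=(1 − 303/9697·(0))/(1+303/9697) = 9697/10000 ≈ 0.969700
step 2 [1y] swap r/2=617/19080: DF=(1 − 617/19080·(0.969700))/(1+617/19080) = 9383/10000 ≈ 0.938300
step 3 [1.5y] zero: DF = P = 1789/2000 ≈ 0.894500
step 4 [2y] swap r/2=262/7343: DF=(1 − 262/7343·(0.969700+0.938300+0.894500))/(1+262/7343) = 869/1000 ≈ 0.869000
step 5 [2.5y] bond c/2=1/80: DF=(180757/200000 − 1/80·(0.969700+0.938300+0.894500+0.869000))/(1+1/80) = 8473/10000 ≈ 0.847300
step 6 [3y] bond c/2=23/800: DF=(7882569/8000000 − 23/800·(0.969700+0.938300+0.894500+0.869000+0.847300))/(1+23/800) = 1663/2000 ≈ 0.831500
step 7 [3.5y] swap r/2=2051/61452: DF=(1 − 2051/61452·(0.969700+0.938300+0.894500+0.869000+0.847300+0.831500))/(1+2051/61452) = 7949/10000 ≈ 0.794900
step 8 [4y] zero: DF = P = 3913/5000 ≈ 0.782600

1 1/2 9697/10000
2 1 9383/10000
3 3/2 1789/2000
4 2 869/1000
5 5/2 8473/10000
6 3 1663/2000
7 7/2 7949/10000
8 4 3913/5000
DF(1y) is solved at step 2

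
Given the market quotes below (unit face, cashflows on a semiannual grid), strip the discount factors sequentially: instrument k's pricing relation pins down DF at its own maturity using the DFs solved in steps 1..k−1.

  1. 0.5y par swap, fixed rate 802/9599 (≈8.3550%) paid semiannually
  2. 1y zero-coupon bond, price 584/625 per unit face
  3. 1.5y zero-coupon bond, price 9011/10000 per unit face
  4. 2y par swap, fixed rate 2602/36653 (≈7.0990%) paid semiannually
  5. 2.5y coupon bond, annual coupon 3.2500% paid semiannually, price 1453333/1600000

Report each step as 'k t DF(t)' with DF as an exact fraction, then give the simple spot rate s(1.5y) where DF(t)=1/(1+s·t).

step 1 [0.5y] swap r/2=401/9599: DF=(1 − 401/9599·(0))/(1+401/9599) = 9599/10000 ≈ 0.959900
step 2 [1y] zero: DF = P = 584/625 ≈ 0.934400
step 3 [1.5y] zero: DF = P = 9011/10000 ≈ 0.901100
step 4 [2y] swap r/2=1301/36653: DF=(1 − 1301/36653·(0.959900+0.934400+0.901100))/(1+1301/36653) = 8699/10000 ≈ 0.869900
step 5 [2.5y] bond c/2=13/800: DF=(1453333/1600000 − 13/800·(0.959900+0.934400+0.901100+0.869900))/(1+13/800) = 522/625 ≈ 0.835200

1 1/2 9599/10000
2 1 584/625
3 3/2 9011/10000
4 2 8699/10000
5 5/2 522/625
s(1.5y) = (1/(9011/10000) − 1)/(3/2) = 1978/27033 ≈ 7.3170%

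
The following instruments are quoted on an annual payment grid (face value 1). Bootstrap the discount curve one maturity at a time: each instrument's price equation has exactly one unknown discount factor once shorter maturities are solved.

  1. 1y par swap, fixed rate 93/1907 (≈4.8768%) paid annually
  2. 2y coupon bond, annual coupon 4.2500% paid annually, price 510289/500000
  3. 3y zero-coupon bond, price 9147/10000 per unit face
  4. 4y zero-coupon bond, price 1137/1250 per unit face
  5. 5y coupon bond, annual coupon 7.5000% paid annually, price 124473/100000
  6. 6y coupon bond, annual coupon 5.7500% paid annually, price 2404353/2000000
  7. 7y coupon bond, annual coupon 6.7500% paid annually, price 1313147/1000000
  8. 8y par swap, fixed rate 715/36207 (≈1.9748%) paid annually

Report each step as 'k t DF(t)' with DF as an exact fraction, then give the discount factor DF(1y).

step 1 [1y] swap r/1=93/1907: DF=(1 − 93/1907·(0))/(1+93/1907) = 1907/2000 ≈ 0.953500
step 2 [2y] bond c/1=17/400: DF=(510289/500000 − 17/400·(0.953500))/(1+17/400) = 9401/10000 ≈ 0.940100
step 3 [3y] zero: DF = P = 9147/10000 ≈ 0.914700
step 4 [4y] zero: DF = P = 1137/1250 ≈ 0.909600
step 5 [5y] bond c/1=3/40: DF=(124473/100000 − 3/40·(0.953500+0.940100+0.914700+0.909600))/(1+3/40) = 1797/2000 ≈ 0.898500
step 6 [6y] bond c/1=23/400: DF=(2404353/2000000 − 23/400·(0.953500+0.940100+0.914700+0.909600+0.898500))/(1+23/400) = 4429/5000 ≈ 0.885800
step 7 [7y] bond c/1=27/400: DF=(1313147/1000000 − 27/400·(0.953500+0.940100+0.914700+0.909600+0.898500+0.885800))/(1+27/400) = 4411/5000 ≈ 0.882200
step 8 [8y] swap r/1=715/36207: DF=(1 − 715/36207·(0.953500+0.940100+0.914700+0.909600+0.898500+0.885800+0.882200))/(1+715/36207) = 857/1000 ≈ 0.857000

1 1 1907/2000
2 2 9401/10000
3 3 9147/10000
4 4 1137/1250
5 5 1797/2000
6 6 4429/5000
7 7 4411/5000
8 8 857/1000
DF(1y) = 1907/2000 ≈ 0.953500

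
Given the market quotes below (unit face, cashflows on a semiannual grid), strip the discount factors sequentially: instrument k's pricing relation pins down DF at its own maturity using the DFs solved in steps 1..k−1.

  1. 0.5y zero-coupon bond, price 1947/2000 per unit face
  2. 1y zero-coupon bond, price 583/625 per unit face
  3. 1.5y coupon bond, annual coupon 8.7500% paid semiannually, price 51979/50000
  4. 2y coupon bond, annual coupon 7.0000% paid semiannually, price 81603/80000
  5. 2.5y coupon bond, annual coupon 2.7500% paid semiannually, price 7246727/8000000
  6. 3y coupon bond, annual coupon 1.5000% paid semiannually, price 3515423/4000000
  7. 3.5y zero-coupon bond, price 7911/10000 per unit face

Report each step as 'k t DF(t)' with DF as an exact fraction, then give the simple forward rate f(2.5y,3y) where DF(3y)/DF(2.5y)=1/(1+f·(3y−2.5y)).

1 1/2 1947/2000
2 1 583/625
3 3/2 9161/10000
4 2 8901/10000
5 5/2 527/625
6 3 524/625
7 7/2 7911/10000
f(2.5y,3y) = ((527/625)/(524/625) − 1)/(1/2) = 3/262 ≈ 1.1450%

step 1 [0.5y] zero: DF = P = 1947/2000 ≈ 0.973500
step 2 [1y] zero: DF = P = 583/625 ≈ 0.932800
step 3 [1.5y] bond c/2=7/160: DF=(51979/50000 − 7/160·(0.973500+0.932800))/(1+7/160) = 9161/10000 ≈ 0.916100
step 4 [2y] bond c/2=7/200: DF=(81603/80000 − 7/200·(0.973500+0.932800+0.916100))/(1+7/200) = 8901/10000 ≈ 0.890100
step 5 [2.5y] bond c/2=11/800: DF=(7246727/8000000 − 11/800·(0.973500+0.932800+0.916100+0.890100))/(1+11/800) = 527/625 ≈ 0.843200
step 6 [3y] bond c/2=3/400: DF=(3515423/4000000 − 3/400·(0.973500+0.932800+0.916100+0.890100+0.843200))/(1+3/400) = 524/625 ≈ 0.838400
step 7 [3.5y] zero: DF = P = 7911/10000 ≈ 0.791100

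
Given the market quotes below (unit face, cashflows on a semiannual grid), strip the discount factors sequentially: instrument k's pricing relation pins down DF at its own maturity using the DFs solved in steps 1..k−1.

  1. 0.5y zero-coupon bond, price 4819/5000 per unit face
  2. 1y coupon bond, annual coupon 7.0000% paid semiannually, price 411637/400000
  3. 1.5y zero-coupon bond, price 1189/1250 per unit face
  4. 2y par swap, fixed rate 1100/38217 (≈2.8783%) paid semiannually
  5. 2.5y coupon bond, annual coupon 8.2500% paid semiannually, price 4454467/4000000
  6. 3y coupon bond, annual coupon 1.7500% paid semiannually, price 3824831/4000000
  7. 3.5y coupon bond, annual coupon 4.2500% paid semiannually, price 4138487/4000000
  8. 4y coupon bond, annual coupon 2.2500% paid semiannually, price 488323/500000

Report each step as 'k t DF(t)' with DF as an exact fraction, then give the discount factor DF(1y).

step 1 [0.5y] zero: DF = P = 4819/5000 ≈ 0.963800
step 2 [1y] bond c/2=7/200: DF=(411637/400000 − 7/200·(0.963800))/(1+7/200) = 9617/10000 ≈ 0.961700
step 3 [1.5y] zero: DF = P = 1189/1250 ≈ 0.951200
step 4 [2y] swap r/2=550/38217: DF=(1 − 550/38217·(0.963800+0.961700+0.951200))/(1+550/38217) = 189/200 ≈ 0.945000
step 5 [2.5y] bond c/2=33/800: DF=(4454467/4000000 − 33/800·(0.963800+0.961700+0.951200+0.945000))/(1+33/800) = 9181/10000 ≈ 0.918100
step 6 [3y] bond c/2=7/800: DF=(3824831/4000000 − 7/800·(0.963800+0.961700+0.951200+0.945000+0.918100))/(1+7/800) = 2267/2500 ≈ 0.906800
step 7 [3.5y] bond c/2=17/800: DF=(4138487/4000000 − 17/800·(0.963800+0.961700+0.951200+0.945000+0.918100+0.906800))/(1+17/800) = 2239/2500 ≈ 0.895600
step 8 [4y] bond c/2=9/800: DF=(488323/500000 − 9/800·(0.963800+0.961700+0.951200+0.945000+0.918100+0.906800+0.895600))/(1+9/800) = 893/1000 ≈ 0.893000

1 1/2 4819/5000
2 1 9617/10000
3 3/2 1189/1250
4 2 189/200
5 5/2 9181/10000
6 3 2267/2500
7 7/2 2239/2500
8 4 893/1000
DF(1y) = 9617/10000 ≈ 0.961700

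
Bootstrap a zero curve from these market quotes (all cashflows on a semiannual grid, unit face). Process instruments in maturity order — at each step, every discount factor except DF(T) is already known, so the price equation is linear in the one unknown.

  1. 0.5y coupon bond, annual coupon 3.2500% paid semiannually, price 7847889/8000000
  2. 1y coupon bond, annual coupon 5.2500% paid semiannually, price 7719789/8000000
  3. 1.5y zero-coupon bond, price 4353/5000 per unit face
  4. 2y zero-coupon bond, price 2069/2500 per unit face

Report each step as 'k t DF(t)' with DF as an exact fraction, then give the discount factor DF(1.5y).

1 1/2 9653/10000
2 1 2289/2500
3 3/2 4353/5000
4 2 2069/2500
DF(1.5y) = 4353/5000 ≈ 0.870600

step 1 [0.5y] bond c/2=13/800: DF=(7847889/8000000 − 13/800·(0))/(1+13/800) = 9653/10000 ≈ 0.965300
step 2 [1y] bond c/2=21/800: DF=(7719789/8000000 − 21/800·(0.965300))/(1+21/800) = 2289/2500 ≈ 0.915600
step 3 [1.5y] zero: DF = P = 4353/5000 ≈ 0.870600
step 4 [2y] zero: DF = P = 2069/2500 ≈ 0.827600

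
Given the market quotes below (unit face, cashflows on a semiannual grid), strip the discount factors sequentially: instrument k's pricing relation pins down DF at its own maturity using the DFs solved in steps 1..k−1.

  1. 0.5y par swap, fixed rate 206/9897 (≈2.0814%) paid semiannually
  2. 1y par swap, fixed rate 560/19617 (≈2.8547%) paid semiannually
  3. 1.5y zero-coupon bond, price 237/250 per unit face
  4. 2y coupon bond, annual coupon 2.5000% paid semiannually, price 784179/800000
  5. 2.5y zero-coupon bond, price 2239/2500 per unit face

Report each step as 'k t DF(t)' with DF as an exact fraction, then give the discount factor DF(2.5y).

step 1 [0.5y] swap r/2=103/9897: DF=(1 − 103/9897·(0))/(1+103/9897) = 9897/10000 ≈ 0.989700
step 2 [1y] swap r/2=280/19617: DF=(1 − 280/19617·(0.989700))/(1+280/19617) = 243/250 ≈ 0.972000
step 3 [1.5y] zero: DF = P = 237/250 ≈ 0.948000
step 4 [2y] bond c/2=1/80: DF=(784179/800000 − 1/80·(0.989700+0.972000+0.948000))/(1+1/80) = 4661/5000 ≈ 0.932200
step 5 [2.5y] zero: DF = P = 2239/2500 ≈ 0.895600

1 1/2 9897/10000
2 1 243/250
3 3/2 237/250
4 2 4661/5000
5 5/2 2239/2500
DF(2.5y) = 2239/2500 ≈ 0.895600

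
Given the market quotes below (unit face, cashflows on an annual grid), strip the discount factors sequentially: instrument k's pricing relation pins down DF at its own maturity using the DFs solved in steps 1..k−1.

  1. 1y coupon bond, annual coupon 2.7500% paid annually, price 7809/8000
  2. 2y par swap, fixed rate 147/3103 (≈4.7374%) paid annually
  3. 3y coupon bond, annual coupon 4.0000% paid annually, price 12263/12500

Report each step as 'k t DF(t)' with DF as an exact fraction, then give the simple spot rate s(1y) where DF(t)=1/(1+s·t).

step 1 [1y] bond c/1=11/400: DF=(7809/8000 − 11/400·(0))/(1+11/400) = 19/20 ≈ 0.950000
step 2 [2y] swap r/1=147/3103: DF=(1 − 147/3103·(0.950000))/(1+147/3103) = 4559/5000 ≈ 0.911800
step 3 [3y] bond c/1=1/25: DF=(12263/12500 − 1/25·(0.950000+0.911800))/(1+1/25) = 8717/10000 ≈ 0.871700

1 1 19/20
2 2 4559/5000
3 3 8717/10000
s(1y) = (1/(19/20) − 1)/(1) = 1/19 ≈ 5.2632%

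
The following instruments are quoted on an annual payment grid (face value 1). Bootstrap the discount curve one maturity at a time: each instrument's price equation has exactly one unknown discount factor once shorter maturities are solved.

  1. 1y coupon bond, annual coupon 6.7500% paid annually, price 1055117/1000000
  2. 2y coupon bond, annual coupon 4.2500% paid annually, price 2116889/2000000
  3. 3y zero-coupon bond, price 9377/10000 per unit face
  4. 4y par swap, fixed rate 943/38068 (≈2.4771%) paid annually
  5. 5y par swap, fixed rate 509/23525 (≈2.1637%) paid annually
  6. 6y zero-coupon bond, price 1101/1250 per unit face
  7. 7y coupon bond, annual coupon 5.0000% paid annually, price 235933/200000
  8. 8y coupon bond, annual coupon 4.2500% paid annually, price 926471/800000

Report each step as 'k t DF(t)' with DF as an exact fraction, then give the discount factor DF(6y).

1 1 2471/2500
2 2 39/40
3 3 9377/10000
4 4 9057/10000
5 5 4491/5000
6 6 1101/1250
7 7 343/400
8 8 4241/5000
DF(6y) = 1101/1250 ≈ 0.880800

step 1 [1y] bond c/1=27/400: DF=(1055117/1000000 − 27/400·(0))/(1+27/400) = 2471/2500 ≈ 0.988400
step 2 [2y] bond c/1=17/400: DF=(2116889/2000000 − 17/400·(0.988400))/(1+17/400) = 39/40 ≈ 0.975000
step 3 [3y] zero: DF = P = 9377/10000 ≈ 0.937700
step 4 [4y] swap r/1=943/38068: DF=(1 − 943/38068·(0.988400+0.975000+0.937700))/(1+943/38068) = 9057/10000 ≈ 0.905700
step 5 [5y] swap r/1=509/23525: DF=(1 − 509/23525·(0.988400+0.975000+0.937700+0.905700))/(1+509/23525) = 4491/5000 ≈ 0.898200
step 6 [6y] zero: DF = P = 1101/1250 ≈ 0.880800
step 7 [7y] bond c/1=1/20: DF=(235933/200000 − 1/20·(0.988400+0.975000+0.937700+0.905700+0.898200+0.880800))/(1+1/20) = 343/400 ≈ 0.857500
step 8 [8y] bond c/1=17/400: DF=(926471/800000 − 17/400·(0.988400+0.975000+0.937700+0.905700+0.898200+0.880800+0.857500))/(1+17/400) = 4241/5000 ≈ 0.848200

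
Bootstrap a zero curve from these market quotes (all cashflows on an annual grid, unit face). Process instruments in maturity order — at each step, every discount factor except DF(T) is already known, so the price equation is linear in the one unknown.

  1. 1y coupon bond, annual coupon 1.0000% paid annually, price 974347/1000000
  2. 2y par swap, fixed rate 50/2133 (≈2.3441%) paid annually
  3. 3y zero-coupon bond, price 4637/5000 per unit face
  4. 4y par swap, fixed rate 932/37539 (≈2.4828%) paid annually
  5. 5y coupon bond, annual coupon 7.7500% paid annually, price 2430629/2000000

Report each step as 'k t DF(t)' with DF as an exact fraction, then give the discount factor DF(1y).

step 1 [1y] bond c/1=1/100: DF=(974347/1000000 − 1/100·(0))/(1+1/100) = 9647/10000 ≈ 0.964700
step 2 [2y] swap r/1=50/2133: DF=(1 − 50/2133·(0.964700))/(1+50/2133) = 191/200 ≈ 0.955000
step 3 [3y] zero: DF = P = 4637/5000 ≈ 0.927400
step 4 [4y] swap r/1=932/37539: DF=(1 − 932/37539·(0.964700+0.955000+0.927400))/(1+932/37539) = 2267/2500 ≈ 0.906800
step 5 [5y] bond c/1=31/400: DF=(2430629/2000000 − 31/400·(0.964700+0.955000+0.927400+0.906800))/(1+31/400) = 8579/10000 ≈ 0.857900

1 1 9647/10000
2 2 191/200
3 3 4637/5000
4 4 2267/2500
5 5 8579/10000
DF(1y) = 9647/10000 ≈ 0.964700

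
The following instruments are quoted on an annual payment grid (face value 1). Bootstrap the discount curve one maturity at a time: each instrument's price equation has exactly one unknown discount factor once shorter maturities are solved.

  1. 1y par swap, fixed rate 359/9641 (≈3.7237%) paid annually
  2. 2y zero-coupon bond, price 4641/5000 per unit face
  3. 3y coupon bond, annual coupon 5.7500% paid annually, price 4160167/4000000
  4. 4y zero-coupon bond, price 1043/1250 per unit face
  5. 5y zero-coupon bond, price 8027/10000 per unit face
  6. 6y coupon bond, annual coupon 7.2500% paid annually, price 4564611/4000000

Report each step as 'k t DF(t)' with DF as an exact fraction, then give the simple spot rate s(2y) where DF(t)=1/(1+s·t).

1 1 9641/10000
2 2 4641/5000
3 3 4403/5000
4 4 1043/1250
5 5 8027/10000
6 6 7659/10000
s(2y) = (1/(4641/5000) − 1)/(2) = 359/9282 ≈ 3.8677%

step 1 [1y] swap r/1=359/9641: DF=(1 − 359/9641·(0))/(1+359/9641) = 9641/10000 ≈ 0.964100
step 2 [2y] zero: DF = P = 4641/5000 ≈ 0.928200
step 3 [3y] bond c/1=23/400: DF=(4160167/4000000 − 23/400·(0.964100+0.928200))/(1+23/400) = 4403/5000 ≈ 0.880600
step 4 [4y] zero: DF = P = 1043/1250 ≈ 0.834400
step 5 [5y] zero: DF = P = 8027/10000 ≈ 0.802700
step 6 [6y] bond c/1=29/400: DF=(4564611/4000000 − 29/400·(0.964100+0.928200+0.880600+0.834400+0.802700))/(1+29/400) = 7659/10000 ≈ 0.765900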